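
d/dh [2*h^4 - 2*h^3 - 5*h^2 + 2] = 2*h*(4*h^2 - 3*h - 5)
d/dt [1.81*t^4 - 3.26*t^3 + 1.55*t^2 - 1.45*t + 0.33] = 7.24*t^3 - 9.78*t^2 + 3.1*t - 1.45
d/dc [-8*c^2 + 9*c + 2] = 9 - 16*c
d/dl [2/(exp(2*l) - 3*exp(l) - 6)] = (6 - 4*exp(l))*exp(l)/(-exp(2*l) + 3*exp(l) + 6)^2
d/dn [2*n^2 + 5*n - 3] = 4*n + 5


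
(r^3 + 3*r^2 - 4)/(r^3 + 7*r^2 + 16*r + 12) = (r - 1)/(r + 3)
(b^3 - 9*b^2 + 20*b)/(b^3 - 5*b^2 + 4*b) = (b - 5)/(b - 1)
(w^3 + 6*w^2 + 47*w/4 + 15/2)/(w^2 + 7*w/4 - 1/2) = (4*w^2 + 16*w + 15)/(4*w - 1)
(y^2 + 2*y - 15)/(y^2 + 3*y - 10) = (y - 3)/(y - 2)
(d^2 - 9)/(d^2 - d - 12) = (d - 3)/(d - 4)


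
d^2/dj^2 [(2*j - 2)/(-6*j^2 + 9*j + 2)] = 12*(3*(j - 1)*(4*j - 3)^2 + (6*j - 5)*(-6*j^2 + 9*j + 2))/(-6*j^2 + 9*j + 2)^3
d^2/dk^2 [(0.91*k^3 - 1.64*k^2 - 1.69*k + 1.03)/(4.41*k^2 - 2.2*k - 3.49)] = (-60.7369*k^3 + 10.664682*k^2 - 149.51874*k + 27.676566)/(85.766121*k^6 - 128.35746*k^5 - 139.588407*k^4 + 192.51188*k^3 + 110.467923*k^2 - 80.38866*k - 42.508549)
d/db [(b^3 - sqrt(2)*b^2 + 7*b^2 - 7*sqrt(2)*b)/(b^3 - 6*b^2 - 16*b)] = (-13*b^2 + sqrt(2)*b^2 - 32*b + 14*sqrt(2)*b - 112 - 26*sqrt(2))/(b^4 - 12*b^3 + 4*b^2 + 192*b + 256)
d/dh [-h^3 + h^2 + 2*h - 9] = -3*h^2 + 2*h + 2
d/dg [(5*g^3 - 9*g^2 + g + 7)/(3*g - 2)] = (30*g^3 - 57*g^2 + 36*g - 23)/(9*g^2 - 12*g + 4)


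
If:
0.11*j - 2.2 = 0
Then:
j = 20.00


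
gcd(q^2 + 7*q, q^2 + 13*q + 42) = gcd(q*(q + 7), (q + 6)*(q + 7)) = q + 7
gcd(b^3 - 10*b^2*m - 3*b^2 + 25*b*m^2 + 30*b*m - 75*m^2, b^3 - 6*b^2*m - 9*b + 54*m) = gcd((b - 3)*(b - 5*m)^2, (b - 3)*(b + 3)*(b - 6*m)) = b - 3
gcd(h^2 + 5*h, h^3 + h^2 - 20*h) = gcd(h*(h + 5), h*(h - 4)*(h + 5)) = h^2 + 5*h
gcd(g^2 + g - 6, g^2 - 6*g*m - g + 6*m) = 1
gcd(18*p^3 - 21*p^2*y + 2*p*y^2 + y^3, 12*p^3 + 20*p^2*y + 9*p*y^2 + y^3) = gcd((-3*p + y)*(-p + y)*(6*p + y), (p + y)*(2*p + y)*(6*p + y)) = 6*p + y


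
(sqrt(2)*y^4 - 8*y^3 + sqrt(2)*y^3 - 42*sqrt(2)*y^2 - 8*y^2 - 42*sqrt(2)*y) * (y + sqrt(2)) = sqrt(2)*y^5 - 6*y^4 + sqrt(2)*y^4 - 50*sqrt(2)*y^3 - 6*y^3 - 84*y^2 - 50*sqrt(2)*y^2 - 84*y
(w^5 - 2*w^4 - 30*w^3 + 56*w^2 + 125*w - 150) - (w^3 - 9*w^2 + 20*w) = w^5 - 2*w^4 - 31*w^3 + 65*w^2 + 105*w - 150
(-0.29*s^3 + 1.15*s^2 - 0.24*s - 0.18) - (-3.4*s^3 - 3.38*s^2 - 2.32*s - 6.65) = 3.11*s^3 + 4.53*s^2 + 2.08*s + 6.47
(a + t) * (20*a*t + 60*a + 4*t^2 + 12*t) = 20*a^2*t + 60*a^2 + 24*a*t^2 + 72*a*t + 4*t^3 + 12*t^2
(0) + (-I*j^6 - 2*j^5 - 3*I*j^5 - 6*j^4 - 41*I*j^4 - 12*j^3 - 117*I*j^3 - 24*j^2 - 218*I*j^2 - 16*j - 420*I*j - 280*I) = -I*j^6 - 2*j^5 - 3*I*j^5 - 6*j^4 - 41*I*j^4 - 12*j^3 - 117*I*j^3 - 24*j^2 - 218*I*j^2 - 16*j - 420*I*j - 280*I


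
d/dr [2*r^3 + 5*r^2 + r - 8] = 6*r^2 + 10*r + 1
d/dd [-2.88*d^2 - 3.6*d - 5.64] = -5.76*d - 3.6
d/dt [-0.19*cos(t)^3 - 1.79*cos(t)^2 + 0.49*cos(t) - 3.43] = (0.57*cos(t)^2 + 3.58*cos(t) - 0.49)*sin(t)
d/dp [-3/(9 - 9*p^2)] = -2*p/(3*(p^2 - 1)^2)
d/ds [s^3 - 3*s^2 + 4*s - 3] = 3*s^2 - 6*s + 4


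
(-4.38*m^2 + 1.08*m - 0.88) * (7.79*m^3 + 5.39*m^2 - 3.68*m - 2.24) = -34.1202*m^5 - 15.195*m^4 + 15.0844*m^3 + 1.0936*m^2 + 0.819199999999999*m + 1.9712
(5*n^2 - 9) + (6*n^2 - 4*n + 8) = 11*n^2 - 4*n - 1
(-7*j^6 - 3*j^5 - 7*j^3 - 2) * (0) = 0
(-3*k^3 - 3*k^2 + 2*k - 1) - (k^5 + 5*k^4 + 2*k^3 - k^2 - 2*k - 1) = -k^5 - 5*k^4 - 5*k^3 - 2*k^2 + 4*k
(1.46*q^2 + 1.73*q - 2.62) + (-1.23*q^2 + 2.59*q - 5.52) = 0.23*q^2 + 4.32*q - 8.14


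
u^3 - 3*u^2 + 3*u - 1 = (u - 1)^3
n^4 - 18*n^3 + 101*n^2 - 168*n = n*(n - 8)*(n - 7)*(n - 3)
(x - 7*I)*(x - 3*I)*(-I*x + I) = -I*x^3 - 10*x^2 + I*x^2 + 10*x + 21*I*x - 21*I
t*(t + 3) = t^2 + 3*t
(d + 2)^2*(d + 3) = d^3 + 7*d^2 + 16*d + 12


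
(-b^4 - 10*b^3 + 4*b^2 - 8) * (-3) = 3*b^4 + 30*b^3 - 12*b^2 + 24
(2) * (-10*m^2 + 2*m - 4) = -20*m^2 + 4*m - 8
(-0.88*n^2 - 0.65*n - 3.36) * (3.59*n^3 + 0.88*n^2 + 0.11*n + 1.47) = -3.1592*n^5 - 3.1079*n^4 - 12.7312*n^3 - 4.3219*n^2 - 1.3251*n - 4.9392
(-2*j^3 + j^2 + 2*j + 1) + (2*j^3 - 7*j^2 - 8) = -6*j^2 + 2*j - 7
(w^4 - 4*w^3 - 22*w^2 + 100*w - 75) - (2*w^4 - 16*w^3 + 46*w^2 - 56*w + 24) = -w^4 + 12*w^3 - 68*w^2 + 156*w - 99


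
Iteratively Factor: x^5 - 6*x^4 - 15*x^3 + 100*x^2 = (x)*(x^4 - 6*x^3 - 15*x^2 + 100*x) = x*(x - 5)*(x^3 - x^2 - 20*x) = x^2*(x - 5)*(x^2 - x - 20) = x^2*(x - 5)*(x + 4)*(x - 5)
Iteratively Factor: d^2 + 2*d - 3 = (d - 1)*(d + 3)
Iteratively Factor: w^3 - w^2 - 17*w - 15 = (w + 3)*(w^2 - 4*w - 5) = (w + 1)*(w + 3)*(w - 5)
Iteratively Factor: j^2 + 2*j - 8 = (j - 2)*(j + 4)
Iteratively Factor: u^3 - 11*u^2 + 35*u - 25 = (u - 5)*(u^2 - 6*u + 5) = (u - 5)*(u - 1)*(u - 5)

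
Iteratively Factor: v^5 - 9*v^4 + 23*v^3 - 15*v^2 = (v)*(v^4 - 9*v^3 + 23*v^2 - 15*v) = v*(v - 1)*(v^3 - 8*v^2 + 15*v) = v^2*(v - 1)*(v^2 - 8*v + 15) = v^2*(v - 3)*(v - 1)*(v - 5)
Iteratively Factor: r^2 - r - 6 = (r - 3)*(r + 2)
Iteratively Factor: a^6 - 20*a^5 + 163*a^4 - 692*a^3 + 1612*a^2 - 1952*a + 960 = (a - 2)*(a^5 - 18*a^4 + 127*a^3 - 438*a^2 + 736*a - 480) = (a - 2)^2*(a^4 - 16*a^3 + 95*a^2 - 248*a + 240) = (a - 5)*(a - 2)^2*(a^3 - 11*a^2 + 40*a - 48) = (a - 5)*(a - 3)*(a - 2)^2*(a^2 - 8*a + 16) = (a - 5)*(a - 4)*(a - 3)*(a - 2)^2*(a - 4)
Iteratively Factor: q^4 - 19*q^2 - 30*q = (q + 3)*(q^3 - 3*q^2 - 10*q) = (q - 5)*(q + 3)*(q^2 + 2*q) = q*(q - 5)*(q + 3)*(q + 2)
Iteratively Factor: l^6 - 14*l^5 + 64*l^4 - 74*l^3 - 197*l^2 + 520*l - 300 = (l - 2)*(l^5 - 12*l^4 + 40*l^3 + 6*l^2 - 185*l + 150) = (l - 5)*(l - 2)*(l^4 - 7*l^3 + 5*l^2 + 31*l - 30) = (l - 5)*(l - 3)*(l - 2)*(l^3 - 4*l^2 - 7*l + 10) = (l - 5)*(l - 3)*(l - 2)*(l + 2)*(l^2 - 6*l + 5) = (l - 5)*(l - 3)*(l - 2)*(l - 1)*(l + 2)*(l - 5)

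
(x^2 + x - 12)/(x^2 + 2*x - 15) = (x + 4)/(x + 5)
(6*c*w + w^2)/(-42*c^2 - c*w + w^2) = w/(-7*c + w)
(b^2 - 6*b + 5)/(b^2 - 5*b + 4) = (b - 5)/(b - 4)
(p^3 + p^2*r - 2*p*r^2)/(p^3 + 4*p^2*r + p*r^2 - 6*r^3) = p/(p + 3*r)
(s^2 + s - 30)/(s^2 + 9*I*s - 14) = (s^2 + s - 30)/(s^2 + 9*I*s - 14)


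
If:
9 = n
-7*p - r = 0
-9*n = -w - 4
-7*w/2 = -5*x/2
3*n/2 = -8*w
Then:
No Solution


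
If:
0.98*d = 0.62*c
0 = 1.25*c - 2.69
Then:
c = 2.15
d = 1.36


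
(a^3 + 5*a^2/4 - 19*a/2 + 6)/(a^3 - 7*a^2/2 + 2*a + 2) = (4*a^2 + 13*a - 12)/(2*(2*a^2 - 3*a - 2))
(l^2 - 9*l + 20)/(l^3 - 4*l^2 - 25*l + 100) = 1/(l + 5)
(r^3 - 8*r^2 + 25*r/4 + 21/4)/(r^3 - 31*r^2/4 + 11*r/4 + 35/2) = (4*r^2 - 4*r - 3)/(4*r^2 - 3*r - 10)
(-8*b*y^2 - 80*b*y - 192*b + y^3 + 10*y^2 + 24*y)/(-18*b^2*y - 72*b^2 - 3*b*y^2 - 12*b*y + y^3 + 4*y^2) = (-8*b*y - 48*b + y^2 + 6*y)/(-18*b^2 - 3*b*y + y^2)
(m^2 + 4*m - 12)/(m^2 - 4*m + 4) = (m + 6)/(m - 2)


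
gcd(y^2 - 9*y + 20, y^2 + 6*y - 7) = 1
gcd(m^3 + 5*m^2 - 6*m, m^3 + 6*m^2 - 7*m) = m^2 - m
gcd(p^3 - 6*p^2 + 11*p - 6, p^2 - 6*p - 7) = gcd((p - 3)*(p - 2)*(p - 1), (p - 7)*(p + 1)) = 1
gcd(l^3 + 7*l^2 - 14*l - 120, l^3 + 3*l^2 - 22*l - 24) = l^2 + 2*l - 24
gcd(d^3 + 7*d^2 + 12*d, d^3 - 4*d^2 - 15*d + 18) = d + 3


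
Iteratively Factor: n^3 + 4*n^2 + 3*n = (n)*(n^2 + 4*n + 3) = n*(n + 3)*(n + 1)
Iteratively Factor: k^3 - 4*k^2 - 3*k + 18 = (k - 3)*(k^2 - k - 6) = (k - 3)^2*(k + 2)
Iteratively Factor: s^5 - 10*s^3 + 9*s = (s - 1)*(s^4 + s^3 - 9*s^2 - 9*s) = (s - 1)*(s + 1)*(s^3 - 9*s) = (s - 3)*(s - 1)*(s + 1)*(s^2 + 3*s) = s*(s - 3)*(s - 1)*(s + 1)*(s + 3)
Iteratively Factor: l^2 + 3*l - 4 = (l - 1)*(l + 4)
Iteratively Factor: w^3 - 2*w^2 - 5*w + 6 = (w + 2)*(w^2 - 4*w + 3) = (w - 3)*(w + 2)*(w - 1)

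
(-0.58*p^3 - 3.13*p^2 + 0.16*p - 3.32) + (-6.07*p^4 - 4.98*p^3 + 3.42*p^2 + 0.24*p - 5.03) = -6.07*p^4 - 5.56*p^3 + 0.29*p^2 + 0.4*p - 8.35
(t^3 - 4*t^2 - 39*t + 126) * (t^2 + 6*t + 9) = t^5 + 2*t^4 - 54*t^3 - 144*t^2 + 405*t + 1134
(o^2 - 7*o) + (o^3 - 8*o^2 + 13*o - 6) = o^3 - 7*o^2 + 6*o - 6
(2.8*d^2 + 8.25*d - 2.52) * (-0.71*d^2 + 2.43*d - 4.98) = -1.988*d^4 + 0.9465*d^3 + 7.8927*d^2 - 47.2086*d + 12.5496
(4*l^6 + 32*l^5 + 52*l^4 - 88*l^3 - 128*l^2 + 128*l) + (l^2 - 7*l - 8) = 4*l^6 + 32*l^5 + 52*l^4 - 88*l^3 - 127*l^2 + 121*l - 8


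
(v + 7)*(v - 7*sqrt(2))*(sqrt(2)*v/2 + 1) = sqrt(2)*v^3/2 - 6*v^2 + 7*sqrt(2)*v^2/2 - 42*v - 7*sqrt(2)*v - 49*sqrt(2)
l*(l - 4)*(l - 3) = l^3 - 7*l^2 + 12*l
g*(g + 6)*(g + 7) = g^3 + 13*g^2 + 42*g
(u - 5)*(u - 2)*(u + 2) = u^3 - 5*u^2 - 4*u + 20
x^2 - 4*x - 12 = (x - 6)*(x + 2)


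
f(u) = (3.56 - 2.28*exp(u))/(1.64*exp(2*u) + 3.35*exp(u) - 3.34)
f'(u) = (3.56 - 2.28*exp(u))*(-3.28*exp(2*u) - 3.35*exp(u))/(1.64*exp(2*u) + 3.35*exp(u) - 3.34)^2 - 2.28*exp(u)/(1.64*exp(2*u) + 3.35*exp(u) - 3.34) = (3.7392*exp(2*u) - 11.6768*exp(u) - 4.3108)*exp(u)/(2.6896*exp(4*u) + 10.988*exp(3*u) + 0.267300000000001*exp(2*u) - 22.378*exp(u) + 11.1556)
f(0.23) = 0.20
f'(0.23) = -1.36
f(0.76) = -0.12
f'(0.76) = -0.20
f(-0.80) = -1.69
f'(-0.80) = -1.75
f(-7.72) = -1.07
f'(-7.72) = -0.00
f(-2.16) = -1.12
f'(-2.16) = -0.08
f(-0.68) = -1.97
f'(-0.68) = -3.14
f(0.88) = -0.14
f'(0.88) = -0.13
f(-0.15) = 2.11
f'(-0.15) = -17.35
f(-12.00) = -1.07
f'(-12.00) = 0.00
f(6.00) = 0.00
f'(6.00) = 0.00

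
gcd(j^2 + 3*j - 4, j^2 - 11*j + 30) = 1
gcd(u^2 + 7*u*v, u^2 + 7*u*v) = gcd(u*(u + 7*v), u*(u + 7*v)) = u^2 + 7*u*v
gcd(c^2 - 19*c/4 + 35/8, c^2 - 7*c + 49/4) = c - 7/2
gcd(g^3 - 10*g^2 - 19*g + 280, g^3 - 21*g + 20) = g + 5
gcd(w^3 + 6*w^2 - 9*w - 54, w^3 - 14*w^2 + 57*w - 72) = w - 3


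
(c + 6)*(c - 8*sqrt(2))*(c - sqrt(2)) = c^3 - 9*sqrt(2)*c^2 + 6*c^2 - 54*sqrt(2)*c + 16*c + 96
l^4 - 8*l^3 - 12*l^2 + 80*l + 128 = (l - 8)*(l - 4)*(l + 2)^2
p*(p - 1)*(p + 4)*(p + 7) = p^4 + 10*p^3 + 17*p^2 - 28*p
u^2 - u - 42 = (u - 7)*(u + 6)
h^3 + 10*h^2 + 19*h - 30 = (h - 1)*(h + 5)*(h + 6)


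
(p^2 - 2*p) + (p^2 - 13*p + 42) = 2*p^2 - 15*p + 42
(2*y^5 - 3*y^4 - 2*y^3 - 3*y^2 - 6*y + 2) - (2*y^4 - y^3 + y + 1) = 2*y^5 - 5*y^4 - y^3 - 3*y^2 - 7*y + 1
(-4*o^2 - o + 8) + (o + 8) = 16 - 4*o^2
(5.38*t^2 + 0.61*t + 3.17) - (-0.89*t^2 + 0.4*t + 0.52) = 6.27*t^2 + 0.21*t + 2.65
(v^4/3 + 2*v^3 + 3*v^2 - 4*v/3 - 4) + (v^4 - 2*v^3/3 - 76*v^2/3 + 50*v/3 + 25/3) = 4*v^4/3 + 4*v^3/3 - 67*v^2/3 + 46*v/3 + 13/3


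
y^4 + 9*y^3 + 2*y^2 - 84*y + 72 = (y - 2)*(y - 1)*(y + 6)^2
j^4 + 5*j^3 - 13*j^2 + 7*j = j*(j - 1)^2*(j + 7)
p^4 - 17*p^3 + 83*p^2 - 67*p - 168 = (p - 8)*(p - 7)*(p - 3)*(p + 1)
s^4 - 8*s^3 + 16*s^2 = s^2*(s - 4)^2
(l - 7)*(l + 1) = l^2 - 6*l - 7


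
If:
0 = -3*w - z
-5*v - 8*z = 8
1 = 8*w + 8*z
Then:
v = -19/10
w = -1/16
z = 3/16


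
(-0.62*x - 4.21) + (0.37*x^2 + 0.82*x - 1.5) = 0.37*x^2 + 0.2*x - 5.71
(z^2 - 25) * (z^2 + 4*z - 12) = z^4 + 4*z^3 - 37*z^2 - 100*z + 300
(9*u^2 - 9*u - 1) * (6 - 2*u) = -18*u^3 + 72*u^2 - 52*u - 6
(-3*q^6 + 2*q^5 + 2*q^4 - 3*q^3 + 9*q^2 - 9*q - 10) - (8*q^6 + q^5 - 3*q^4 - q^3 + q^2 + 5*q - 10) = -11*q^6 + q^5 + 5*q^4 - 2*q^3 + 8*q^2 - 14*q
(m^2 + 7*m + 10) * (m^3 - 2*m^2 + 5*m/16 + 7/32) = m^5 + 5*m^4 - 59*m^3/16 - 563*m^2/32 + 149*m/32 + 35/16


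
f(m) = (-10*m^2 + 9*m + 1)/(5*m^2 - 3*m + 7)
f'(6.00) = -0.05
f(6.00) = -1.80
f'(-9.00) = 0.00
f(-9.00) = -2.03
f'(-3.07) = 0.10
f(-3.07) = -1.91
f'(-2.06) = 0.26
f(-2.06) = -1.74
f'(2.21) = -0.55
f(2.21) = -1.13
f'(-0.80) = 1.11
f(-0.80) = -1.00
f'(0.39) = 0.12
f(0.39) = 0.45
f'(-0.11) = 1.51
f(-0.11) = -0.02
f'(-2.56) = 0.16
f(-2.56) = -1.85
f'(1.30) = -1.16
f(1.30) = -0.36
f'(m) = (3 - 10*m)*(-10*m^2 + 9*m + 1)/(5*m^2 - 3*m + 7)^2 + (9 - 20*m)/(5*m^2 - 3*m + 7)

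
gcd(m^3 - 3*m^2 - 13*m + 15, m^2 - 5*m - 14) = 1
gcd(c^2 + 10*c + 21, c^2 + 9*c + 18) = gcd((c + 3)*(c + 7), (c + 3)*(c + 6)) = c + 3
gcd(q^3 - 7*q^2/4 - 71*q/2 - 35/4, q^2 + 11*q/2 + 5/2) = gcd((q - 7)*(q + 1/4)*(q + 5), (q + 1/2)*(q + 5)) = q + 5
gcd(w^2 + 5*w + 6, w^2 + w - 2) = w + 2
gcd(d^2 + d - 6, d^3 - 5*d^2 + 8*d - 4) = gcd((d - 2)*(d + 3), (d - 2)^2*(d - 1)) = d - 2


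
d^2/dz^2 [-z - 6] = 0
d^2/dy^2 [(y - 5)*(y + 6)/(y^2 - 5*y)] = 12/y^3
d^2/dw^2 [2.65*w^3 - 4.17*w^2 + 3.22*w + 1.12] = 15.9*w - 8.34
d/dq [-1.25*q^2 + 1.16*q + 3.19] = 1.16 - 2.5*q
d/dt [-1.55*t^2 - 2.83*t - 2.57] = -3.1*t - 2.83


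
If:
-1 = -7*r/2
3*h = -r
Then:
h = -2/21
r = 2/7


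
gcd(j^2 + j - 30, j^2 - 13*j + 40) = j - 5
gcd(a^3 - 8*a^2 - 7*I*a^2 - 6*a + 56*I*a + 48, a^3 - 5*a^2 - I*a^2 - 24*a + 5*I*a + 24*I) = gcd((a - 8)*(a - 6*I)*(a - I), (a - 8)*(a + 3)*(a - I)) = a^2 + a*(-8 - I) + 8*I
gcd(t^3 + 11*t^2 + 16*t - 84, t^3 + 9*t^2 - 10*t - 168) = t^2 + 13*t + 42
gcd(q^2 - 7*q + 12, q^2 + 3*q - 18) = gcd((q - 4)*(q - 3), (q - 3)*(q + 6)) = q - 3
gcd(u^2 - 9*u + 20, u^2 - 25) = u - 5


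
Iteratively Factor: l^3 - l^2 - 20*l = (l + 4)*(l^2 - 5*l) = l*(l + 4)*(l - 5)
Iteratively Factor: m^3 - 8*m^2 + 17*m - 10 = (m - 5)*(m^2 - 3*m + 2) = (m - 5)*(m - 1)*(m - 2)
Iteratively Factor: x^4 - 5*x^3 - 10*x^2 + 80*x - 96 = (x - 4)*(x^3 - x^2 - 14*x + 24) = (x - 4)*(x - 2)*(x^2 + x - 12) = (x - 4)*(x - 3)*(x - 2)*(x + 4)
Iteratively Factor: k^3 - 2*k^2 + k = (k)*(k^2 - 2*k + 1) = k*(k - 1)*(k - 1)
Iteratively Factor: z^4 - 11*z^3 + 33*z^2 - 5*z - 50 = (z + 1)*(z^3 - 12*z^2 + 45*z - 50) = (z - 5)*(z + 1)*(z^2 - 7*z + 10) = (z - 5)^2*(z + 1)*(z - 2)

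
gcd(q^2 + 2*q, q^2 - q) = q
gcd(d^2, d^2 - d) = d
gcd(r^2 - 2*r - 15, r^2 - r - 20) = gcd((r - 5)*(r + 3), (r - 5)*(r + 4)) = r - 5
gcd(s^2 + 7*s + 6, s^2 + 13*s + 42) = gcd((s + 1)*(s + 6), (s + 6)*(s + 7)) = s + 6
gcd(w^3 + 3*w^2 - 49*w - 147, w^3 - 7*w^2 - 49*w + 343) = w^2 - 49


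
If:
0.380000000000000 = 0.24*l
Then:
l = 1.58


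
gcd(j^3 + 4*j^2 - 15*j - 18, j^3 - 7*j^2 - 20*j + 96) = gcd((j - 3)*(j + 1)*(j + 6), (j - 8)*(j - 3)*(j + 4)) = j - 3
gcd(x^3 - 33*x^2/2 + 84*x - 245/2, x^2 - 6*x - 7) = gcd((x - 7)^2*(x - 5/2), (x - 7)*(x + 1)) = x - 7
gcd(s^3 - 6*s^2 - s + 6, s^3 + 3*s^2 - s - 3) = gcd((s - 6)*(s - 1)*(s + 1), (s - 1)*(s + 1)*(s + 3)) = s^2 - 1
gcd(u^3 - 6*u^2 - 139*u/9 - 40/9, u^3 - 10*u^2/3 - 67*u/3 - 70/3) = u + 5/3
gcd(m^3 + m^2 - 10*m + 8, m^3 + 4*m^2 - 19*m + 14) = m^2 - 3*m + 2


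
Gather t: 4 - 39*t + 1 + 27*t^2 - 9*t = 27*t^2 - 48*t + 5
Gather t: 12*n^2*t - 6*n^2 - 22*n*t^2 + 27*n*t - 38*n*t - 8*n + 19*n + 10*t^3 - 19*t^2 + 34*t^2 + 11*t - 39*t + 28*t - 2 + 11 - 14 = -6*n^2 + 11*n + 10*t^3 + t^2*(15 - 22*n) + t*(12*n^2 - 11*n) - 5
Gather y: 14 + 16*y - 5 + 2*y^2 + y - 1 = 2*y^2 + 17*y + 8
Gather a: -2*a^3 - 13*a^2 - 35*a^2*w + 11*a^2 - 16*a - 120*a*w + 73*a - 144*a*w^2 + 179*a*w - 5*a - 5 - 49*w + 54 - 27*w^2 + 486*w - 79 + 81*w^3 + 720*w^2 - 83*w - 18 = -2*a^3 + a^2*(-35*w - 2) + a*(-144*w^2 + 59*w + 52) + 81*w^3 + 693*w^2 + 354*w - 48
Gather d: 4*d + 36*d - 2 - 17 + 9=40*d - 10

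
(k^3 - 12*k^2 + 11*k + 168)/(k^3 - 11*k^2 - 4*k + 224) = (k + 3)/(k + 4)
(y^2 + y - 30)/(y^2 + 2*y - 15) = (y^2 + y - 30)/(y^2 + 2*y - 15)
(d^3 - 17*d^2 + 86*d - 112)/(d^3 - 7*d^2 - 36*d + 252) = (d^2 - 10*d + 16)/(d^2 - 36)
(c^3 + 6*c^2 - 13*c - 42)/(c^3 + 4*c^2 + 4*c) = (c^2 + 4*c - 21)/(c*(c + 2))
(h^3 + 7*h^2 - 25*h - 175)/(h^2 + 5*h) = h + 2 - 35/h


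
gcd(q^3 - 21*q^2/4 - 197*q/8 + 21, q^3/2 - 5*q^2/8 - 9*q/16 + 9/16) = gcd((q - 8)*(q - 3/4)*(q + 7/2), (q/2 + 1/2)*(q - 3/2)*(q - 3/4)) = q - 3/4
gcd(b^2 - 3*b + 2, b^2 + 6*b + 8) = 1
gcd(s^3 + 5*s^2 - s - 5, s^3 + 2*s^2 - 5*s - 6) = s + 1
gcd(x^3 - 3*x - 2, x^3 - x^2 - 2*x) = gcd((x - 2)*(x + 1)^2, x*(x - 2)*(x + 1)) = x^2 - x - 2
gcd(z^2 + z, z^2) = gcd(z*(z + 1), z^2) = z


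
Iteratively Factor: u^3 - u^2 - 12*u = (u - 4)*(u^2 + 3*u) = (u - 4)*(u + 3)*(u)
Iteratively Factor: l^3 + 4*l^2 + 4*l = (l)*(l^2 + 4*l + 4) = l*(l + 2)*(l + 2)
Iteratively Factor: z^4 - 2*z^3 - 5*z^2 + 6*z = (z + 2)*(z^3 - 4*z^2 + 3*z) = (z - 3)*(z + 2)*(z^2 - z) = z*(z - 3)*(z + 2)*(z - 1)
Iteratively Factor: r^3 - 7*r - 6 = (r + 1)*(r^2 - r - 6) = (r + 1)*(r + 2)*(r - 3)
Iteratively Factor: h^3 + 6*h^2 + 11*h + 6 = (h + 2)*(h^2 + 4*h + 3) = (h + 2)*(h + 3)*(h + 1)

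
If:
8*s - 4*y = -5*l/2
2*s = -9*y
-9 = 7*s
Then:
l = 32/7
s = -9/7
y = 2/7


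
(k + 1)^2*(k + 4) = k^3 + 6*k^2 + 9*k + 4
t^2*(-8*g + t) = -8*g*t^2 + t^3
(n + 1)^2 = n^2 + 2*n + 1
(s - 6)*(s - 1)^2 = s^3 - 8*s^2 + 13*s - 6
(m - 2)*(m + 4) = m^2 + 2*m - 8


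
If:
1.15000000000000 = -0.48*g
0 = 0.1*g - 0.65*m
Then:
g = -2.40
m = -0.37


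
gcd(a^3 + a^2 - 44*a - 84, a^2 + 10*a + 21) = 1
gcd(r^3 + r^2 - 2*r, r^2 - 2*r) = r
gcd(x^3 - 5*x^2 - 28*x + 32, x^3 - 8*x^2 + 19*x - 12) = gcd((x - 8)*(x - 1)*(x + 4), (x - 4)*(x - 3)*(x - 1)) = x - 1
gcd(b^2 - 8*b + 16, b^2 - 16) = b - 4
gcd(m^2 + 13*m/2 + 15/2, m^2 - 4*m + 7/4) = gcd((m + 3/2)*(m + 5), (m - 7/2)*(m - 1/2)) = 1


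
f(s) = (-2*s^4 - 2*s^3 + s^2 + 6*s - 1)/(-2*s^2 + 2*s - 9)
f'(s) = (4*s - 2)*(-2*s^4 - 2*s^3 + s^2 + 6*s - 1)/(-2*s^2 + 2*s - 9)^2 + (-8*s^3 - 6*s^2 + 2*s + 6)/(-2*s^2 + 2*s - 9) = 2*(4*s^5 - 4*s^4 + 32*s^3 + 34*s^2 - 11*s - 26)/(4*s^4 - 8*s^3 + 40*s^2 - 36*s + 81)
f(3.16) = 10.36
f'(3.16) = 8.38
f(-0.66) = 0.39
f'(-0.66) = -0.23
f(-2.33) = 1.76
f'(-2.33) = -2.04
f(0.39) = -0.16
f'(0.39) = -0.64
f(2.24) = 3.80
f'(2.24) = 5.71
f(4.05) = 18.73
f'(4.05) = 10.38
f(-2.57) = 2.31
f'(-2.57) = -2.51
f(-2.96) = 3.44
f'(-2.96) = -3.31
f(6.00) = 42.80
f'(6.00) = 14.27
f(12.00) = 163.78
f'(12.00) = 26.10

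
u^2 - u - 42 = (u - 7)*(u + 6)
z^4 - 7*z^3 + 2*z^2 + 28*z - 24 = (z - 6)*(z - 2)*(z - 1)*(z + 2)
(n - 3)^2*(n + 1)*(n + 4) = n^4 - n^3 - 17*n^2 + 21*n + 36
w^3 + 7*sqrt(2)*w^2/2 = w^2*(w + 7*sqrt(2)/2)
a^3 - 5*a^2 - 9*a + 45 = (a - 5)*(a - 3)*(a + 3)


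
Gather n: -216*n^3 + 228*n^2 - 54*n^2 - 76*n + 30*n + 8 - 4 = -216*n^3 + 174*n^2 - 46*n + 4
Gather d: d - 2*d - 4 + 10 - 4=2 - d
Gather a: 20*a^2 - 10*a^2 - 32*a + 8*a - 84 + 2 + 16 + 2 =10*a^2 - 24*a - 64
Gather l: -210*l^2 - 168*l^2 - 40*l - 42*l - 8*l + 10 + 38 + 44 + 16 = -378*l^2 - 90*l + 108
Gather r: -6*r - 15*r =-21*r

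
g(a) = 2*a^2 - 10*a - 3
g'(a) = 4*a - 10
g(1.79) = -14.49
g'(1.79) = -2.84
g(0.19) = -4.83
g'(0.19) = -9.24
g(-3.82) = 64.38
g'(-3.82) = -25.28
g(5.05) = -2.50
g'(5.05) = 10.20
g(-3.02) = 45.44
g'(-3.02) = -22.08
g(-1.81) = 21.65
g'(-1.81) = -17.24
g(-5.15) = 101.54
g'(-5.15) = -30.60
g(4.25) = -9.38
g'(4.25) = 7.00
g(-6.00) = 129.00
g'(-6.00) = -34.00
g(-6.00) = 129.00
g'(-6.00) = -34.00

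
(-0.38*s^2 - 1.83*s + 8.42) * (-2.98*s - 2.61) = 1.1324*s^3 + 6.4452*s^2 - 20.3153*s - 21.9762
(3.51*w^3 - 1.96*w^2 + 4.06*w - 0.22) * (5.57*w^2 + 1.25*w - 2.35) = 19.5507*w^5 - 6.5297*w^4 + 11.9157*w^3 + 8.4556*w^2 - 9.816*w + 0.517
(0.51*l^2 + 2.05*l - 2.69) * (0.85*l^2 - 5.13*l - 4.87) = 0.4335*l^4 - 0.8738*l^3 - 15.2867*l^2 + 3.8162*l + 13.1003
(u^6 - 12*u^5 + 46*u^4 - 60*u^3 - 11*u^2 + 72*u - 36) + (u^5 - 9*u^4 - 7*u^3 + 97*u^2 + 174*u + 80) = u^6 - 11*u^5 + 37*u^4 - 67*u^3 + 86*u^2 + 246*u + 44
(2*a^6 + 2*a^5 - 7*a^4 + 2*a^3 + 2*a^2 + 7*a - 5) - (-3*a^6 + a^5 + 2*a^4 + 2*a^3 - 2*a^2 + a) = 5*a^6 + a^5 - 9*a^4 + 4*a^2 + 6*a - 5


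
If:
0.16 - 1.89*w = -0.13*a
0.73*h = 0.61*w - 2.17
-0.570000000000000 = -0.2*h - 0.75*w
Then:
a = 17.23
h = -1.91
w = 1.27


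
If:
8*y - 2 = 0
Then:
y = 1/4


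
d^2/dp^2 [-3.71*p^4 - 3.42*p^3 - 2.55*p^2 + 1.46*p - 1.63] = -44.52*p^2 - 20.52*p - 5.1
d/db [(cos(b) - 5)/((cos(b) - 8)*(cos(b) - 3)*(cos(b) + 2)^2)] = (3*cos(b)^3 - 40*cos(b)^2 + 169*cos(b) - 178)*sin(b)/((cos(b) - 8)^2*(cos(b) - 3)^2*(cos(b) + 2)^3)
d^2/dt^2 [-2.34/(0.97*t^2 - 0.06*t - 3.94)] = (-4.403412*t^2 + 0.272376*t + 2.34*(1.94*t - 0.06)*(3.88*t - 0.12) + 17.886024)/(-0.97*t^2 + 0.06*t + 3.94)^3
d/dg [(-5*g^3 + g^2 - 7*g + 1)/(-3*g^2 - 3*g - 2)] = (15*g^4 + 30*g^3 + 6*g^2 + 2*g + 17)/(9*g^4 + 18*g^3 + 21*g^2 + 12*g + 4)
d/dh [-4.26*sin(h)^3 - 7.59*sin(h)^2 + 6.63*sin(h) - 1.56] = (-12.78*sin(h)^2 - 15.18*sin(h) + 6.63)*cos(h)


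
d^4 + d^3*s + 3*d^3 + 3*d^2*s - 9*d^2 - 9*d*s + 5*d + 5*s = (d - 1)^2*(d + 5)*(d + s)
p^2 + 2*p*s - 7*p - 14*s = (p - 7)*(p + 2*s)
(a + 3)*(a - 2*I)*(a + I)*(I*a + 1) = I*a^4 + 2*a^3 + 3*I*a^3 + 6*a^2 + I*a^2 + 2*a + 3*I*a + 6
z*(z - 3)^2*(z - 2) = z^4 - 8*z^3 + 21*z^2 - 18*z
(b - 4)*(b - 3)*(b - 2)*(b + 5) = b^4 - 4*b^3 - 19*b^2 + 106*b - 120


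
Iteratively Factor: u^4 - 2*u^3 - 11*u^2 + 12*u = (u - 4)*(u^3 + 2*u^2 - 3*u) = (u - 4)*(u - 1)*(u^2 + 3*u) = (u - 4)*(u - 1)*(u + 3)*(u)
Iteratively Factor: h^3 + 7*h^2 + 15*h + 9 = (h + 3)*(h^2 + 4*h + 3) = (h + 1)*(h + 3)*(h + 3)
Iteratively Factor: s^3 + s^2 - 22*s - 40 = (s - 5)*(s^2 + 6*s + 8) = (s - 5)*(s + 4)*(s + 2)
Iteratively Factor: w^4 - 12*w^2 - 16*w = (w + 2)*(w^3 - 2*w^2 - 8*w) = (w + 2)^2*(w^2 - 4*w) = (w - 4)*(w + 2)^2*(w)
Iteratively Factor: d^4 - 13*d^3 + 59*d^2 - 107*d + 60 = (d - 4)*(d^3 - 9*d^2 + 23*d - 15) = (d - 4)*(d - 1)*(d^2 - 8*d + 15) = (d - 5)*(d - 4)*(d - 1)*(d - 3)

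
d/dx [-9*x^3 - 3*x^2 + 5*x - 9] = -27*x^2 - 6*x + 5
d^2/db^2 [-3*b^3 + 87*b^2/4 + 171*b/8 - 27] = 87/2 - 18*b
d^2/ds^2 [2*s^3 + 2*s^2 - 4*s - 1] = 12*s + 4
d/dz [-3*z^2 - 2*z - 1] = -6*z - 2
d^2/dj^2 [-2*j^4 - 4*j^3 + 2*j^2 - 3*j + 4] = -24*j^2 - 24*j + 4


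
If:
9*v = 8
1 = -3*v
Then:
No Solution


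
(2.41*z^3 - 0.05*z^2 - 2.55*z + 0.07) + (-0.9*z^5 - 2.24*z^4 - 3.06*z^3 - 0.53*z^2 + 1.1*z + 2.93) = -0.9*z^5 - 2.24*z^4 - 0.65*z^3 - 0.58*z^2 - 1.45*z + 3.0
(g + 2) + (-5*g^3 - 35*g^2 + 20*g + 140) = -5*g^3 - 35*g^2 + 21*g + 142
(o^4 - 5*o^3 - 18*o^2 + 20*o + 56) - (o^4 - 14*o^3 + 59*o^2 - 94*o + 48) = 9*o^3 - 77*o^2 + 114*o + 8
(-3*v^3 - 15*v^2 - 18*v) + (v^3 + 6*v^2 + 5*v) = -2*v^3 - 9*v^2 - 13*v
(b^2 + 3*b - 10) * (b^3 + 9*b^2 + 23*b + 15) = b^5 + 12*b^4 + 40*b^3 - 6*b^2 - 185*b - 150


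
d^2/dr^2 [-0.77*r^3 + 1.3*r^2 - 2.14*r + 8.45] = 2.6 - 4.62*r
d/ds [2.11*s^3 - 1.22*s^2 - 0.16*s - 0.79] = 6.33*s^2 - 2.44*s - 0.16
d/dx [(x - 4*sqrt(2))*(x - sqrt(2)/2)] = 2*x - 9*sqrt(2)/2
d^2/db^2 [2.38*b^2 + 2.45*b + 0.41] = 4.76000000000000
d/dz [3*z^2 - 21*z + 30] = 6*z - 21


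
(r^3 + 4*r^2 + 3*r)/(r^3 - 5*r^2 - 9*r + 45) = r*(r + 1)/(r^2 - 8*r + 15)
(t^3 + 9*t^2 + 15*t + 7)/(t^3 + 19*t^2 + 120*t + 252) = (t^2 + 2*t + 1)/(t^2 + 12*t + 36)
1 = 1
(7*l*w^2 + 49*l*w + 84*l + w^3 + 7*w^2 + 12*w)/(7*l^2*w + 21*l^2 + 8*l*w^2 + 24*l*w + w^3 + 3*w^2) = (w + 4)/(l + w)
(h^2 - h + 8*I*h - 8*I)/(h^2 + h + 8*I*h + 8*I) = (h - 1)/(h + 1)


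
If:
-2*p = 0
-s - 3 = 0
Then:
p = 0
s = -3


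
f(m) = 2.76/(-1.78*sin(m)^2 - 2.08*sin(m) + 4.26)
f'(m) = 2.76*(3.56*sin(m)*cos(m) + 2.08*cos(m))/(-1.78*sin(m)^2 - 2.08*sin(m) + 4.26)^2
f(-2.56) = 0.57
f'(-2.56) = -0.01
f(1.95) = 3.49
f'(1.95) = -8.78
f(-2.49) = 0.57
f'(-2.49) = 0.01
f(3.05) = 0.68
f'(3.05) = -0.40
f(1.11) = 2.85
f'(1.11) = 6.89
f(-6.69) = 0.57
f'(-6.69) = 0.07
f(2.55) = 1.08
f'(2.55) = -1.44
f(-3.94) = 1.49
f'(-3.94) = -2.59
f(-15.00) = 0.57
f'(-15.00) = 0.02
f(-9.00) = 0.57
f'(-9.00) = -0.07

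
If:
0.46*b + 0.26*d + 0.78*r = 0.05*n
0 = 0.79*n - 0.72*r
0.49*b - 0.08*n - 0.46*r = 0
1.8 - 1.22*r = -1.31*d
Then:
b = 0.26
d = -1.15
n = 0.22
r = 0.24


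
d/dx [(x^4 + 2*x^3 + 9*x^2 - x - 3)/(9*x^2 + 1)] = (18*x^5 + 18*x^4 + 4*x^3 + 15*x^2 + 72*x - 1)/(81*x^4 + 18*x^2 + 1)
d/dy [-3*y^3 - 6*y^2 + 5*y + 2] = -9*y^2 - 12*y + 5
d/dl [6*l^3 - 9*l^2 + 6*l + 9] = 18*l^2 - 18*l + 6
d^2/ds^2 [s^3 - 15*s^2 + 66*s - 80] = 6*s - 30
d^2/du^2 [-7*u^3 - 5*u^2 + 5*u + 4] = -42*u - 10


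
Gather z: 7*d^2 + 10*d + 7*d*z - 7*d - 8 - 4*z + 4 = 7*d^2 + 3*d + z*(7*d - 4) - 4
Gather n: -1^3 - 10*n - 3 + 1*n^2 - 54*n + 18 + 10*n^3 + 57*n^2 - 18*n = 10*n^3 + 58*n^2 - 82*n + 14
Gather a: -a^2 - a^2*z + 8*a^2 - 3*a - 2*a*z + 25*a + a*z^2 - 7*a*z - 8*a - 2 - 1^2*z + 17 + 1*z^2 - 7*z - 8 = a^2*(7 - z) + a*(z^2 - 9*z + 14) + z^2 - 8*z + 7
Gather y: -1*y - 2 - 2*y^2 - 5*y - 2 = -2*y^2 - 6*y - 4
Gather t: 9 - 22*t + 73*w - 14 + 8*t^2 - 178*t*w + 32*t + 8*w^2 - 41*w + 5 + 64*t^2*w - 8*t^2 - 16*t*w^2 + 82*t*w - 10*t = 64*t^2*w + t*(-16*w^2 - 96*w) + 8*w^2 + 32*w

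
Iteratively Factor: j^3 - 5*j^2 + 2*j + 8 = (j - 2)*(j^2 - 3*j - 4) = (j - 4)*(j - 2)*(j + 1)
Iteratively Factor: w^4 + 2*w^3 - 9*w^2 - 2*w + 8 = (w - 2)*(w^3 + 4*w^2 - w - 4) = (w - 2)*(w + 4)*(w^2 - 1) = (w - 2)*(w + 1)*(w + 4)*(w - 1)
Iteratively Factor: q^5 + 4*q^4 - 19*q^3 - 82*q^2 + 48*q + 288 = (q + 4)*(q^4 - 19*q^2 - 6*q + 72) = (q + 3)*(q + 4)*(q^3 - 3*q^2 - 10*q + 24) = (q - 2)*(q + 3)*(q + 4)*(q^2 - q - 12) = (q - 2)*(q + 3)^2*(q + 4)*(q - 4)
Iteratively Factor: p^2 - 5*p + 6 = (p - 2)*(p - 3)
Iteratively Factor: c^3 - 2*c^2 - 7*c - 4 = (c + 1)*(c^2 - 3*c - 4) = (c - 4)*(c + 1)*(c + 1)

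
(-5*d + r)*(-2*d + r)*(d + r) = 10*d^3 + 3*d^2*r - 6*d*r^2 + r^3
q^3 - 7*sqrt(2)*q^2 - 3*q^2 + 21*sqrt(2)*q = q*(q - 3)*(q - 7*sqrt(2))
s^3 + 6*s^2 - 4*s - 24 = (s - 2)*(s + 2)*(s + 6)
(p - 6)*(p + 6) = p^2 - 36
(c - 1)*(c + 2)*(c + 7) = c^3 + 8*c^2 + 5*c - 14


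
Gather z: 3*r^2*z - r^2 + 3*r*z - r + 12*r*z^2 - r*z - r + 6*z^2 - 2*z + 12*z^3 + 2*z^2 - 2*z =-r^2 - 2*r + 12*z^3 + z^2*(12*r + 8) + z*(3*r^2 + 2*r - 4)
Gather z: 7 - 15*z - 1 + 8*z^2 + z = 8*z^2 - 14*z + 6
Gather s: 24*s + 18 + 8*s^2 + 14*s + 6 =8*s^2 + 38*s + 24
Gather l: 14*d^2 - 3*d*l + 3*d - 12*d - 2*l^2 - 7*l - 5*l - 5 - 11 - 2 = 14*d^2 - 9*d - 2*l^2 + l*(-3*d - 12) - 18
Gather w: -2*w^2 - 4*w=-2*w^2 - 4*w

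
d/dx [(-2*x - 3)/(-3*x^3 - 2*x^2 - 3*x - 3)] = (6*x^3 + 4*x^2 + 6*x - (2*x + 3)*(9*x^2 + 4*x + 3) + 6)/(3*x^3 + 2*x^2 + 3*x + 3)^2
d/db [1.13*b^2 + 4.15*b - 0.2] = 2.26*b + 4.15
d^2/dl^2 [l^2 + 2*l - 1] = 2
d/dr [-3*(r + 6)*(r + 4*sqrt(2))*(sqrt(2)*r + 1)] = -9*sqrt(2)*r^2 - 54*r - 36*sqrt(2)*r - 162 - 12*sqrt(2)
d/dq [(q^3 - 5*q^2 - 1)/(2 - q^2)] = q*(-q^3 + 6*q - 22)/(q^4 - 4*q^2 + 4)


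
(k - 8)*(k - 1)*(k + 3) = k^3 - 6*k^2 - 19*k + 24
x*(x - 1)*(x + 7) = x^3 + 6*x^2 - 7*x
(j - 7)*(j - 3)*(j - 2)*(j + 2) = j^4 - 10*j^3 + 17*j^2 + 40*j - 84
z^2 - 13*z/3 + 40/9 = (z - 8/3)*(z - 5/3)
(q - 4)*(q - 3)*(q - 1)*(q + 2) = q^4 - 6*q^3 + 3*q^2 + 26*q - 24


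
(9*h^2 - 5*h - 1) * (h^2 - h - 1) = 9*h^4 - 14*h^3 - 5*h^2 + 6*h + 1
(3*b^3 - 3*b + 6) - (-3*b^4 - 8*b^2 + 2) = 3*b^4 + 3*b^3 + 8*b^2 - 3*b + 4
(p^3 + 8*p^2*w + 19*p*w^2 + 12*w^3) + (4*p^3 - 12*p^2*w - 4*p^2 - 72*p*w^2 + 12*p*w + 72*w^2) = 5*p^3 - 4*p^2*w - 4*p^2 - 53*p*w^2 + 12*p*w + 12*w^3 + 72*w^2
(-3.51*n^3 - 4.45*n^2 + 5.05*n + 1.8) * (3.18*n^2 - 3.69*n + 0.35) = -11.1618*n^5 - 1.1991*n^4 + 31.251*n^3 - 14.468*n^2 - 4.8745*n + 0.63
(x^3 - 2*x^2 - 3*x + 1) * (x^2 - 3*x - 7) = x^5 - 5*x^4 - 4*x^3 + 24*x^2 + 18*x - 7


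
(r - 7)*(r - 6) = r^2 - 13*r + 42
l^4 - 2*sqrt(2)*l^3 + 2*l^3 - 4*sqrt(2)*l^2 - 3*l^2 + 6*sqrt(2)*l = l*(l - 1)*(l + 3)*(l - 2*sqrt(2))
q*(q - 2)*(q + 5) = q^3 + 3*q^2 - 10*q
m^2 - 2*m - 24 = (m - 6)*(m + 4)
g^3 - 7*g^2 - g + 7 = (g - 7)*(g - 1)*(g + 1)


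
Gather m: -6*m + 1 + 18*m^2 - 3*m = 18*m^2 - 9*m + 1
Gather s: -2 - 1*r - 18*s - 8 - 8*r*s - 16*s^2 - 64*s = -r - 16*s^2 + s*(-8*r - 82) - 10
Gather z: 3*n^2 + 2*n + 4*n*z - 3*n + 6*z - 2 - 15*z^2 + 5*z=3*n^2 - n - 15*z^2 + z*(4*n + 11) - 2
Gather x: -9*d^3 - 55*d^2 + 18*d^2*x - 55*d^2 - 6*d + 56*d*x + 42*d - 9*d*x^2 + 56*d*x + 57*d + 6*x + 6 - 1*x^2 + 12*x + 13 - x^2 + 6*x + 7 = -9*d^3 - 110*d^2 + 93*d + x^2*(-9*d - 2) + x*(18*d^2 + 112*d + 24) + 26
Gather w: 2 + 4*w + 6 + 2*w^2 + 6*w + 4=2*w^2 + 10*w + 12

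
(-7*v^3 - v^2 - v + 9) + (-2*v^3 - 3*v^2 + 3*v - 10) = -9*v^3 - 4*v^2 + 2*v - 1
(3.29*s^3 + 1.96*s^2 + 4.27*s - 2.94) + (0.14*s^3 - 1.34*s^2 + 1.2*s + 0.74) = 3.43*s^3 + 0.62*s^2 + 5.47*s - 2.2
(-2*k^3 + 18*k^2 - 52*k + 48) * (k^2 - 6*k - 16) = -2*k^5 + 30*k^4 - 128*k^3 + 72*k^2 + 544*k - 768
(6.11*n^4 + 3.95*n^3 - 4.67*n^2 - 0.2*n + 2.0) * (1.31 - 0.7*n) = -4.277*n^5 + 5.2391*n^4 + 8.4435*n^3 - 5.9777*n^2 - 1.662*n + 2.62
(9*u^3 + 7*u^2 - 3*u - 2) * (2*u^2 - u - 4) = 18*u^5 + 5*u^4 - 49*u^3 - 29*u^2 + 14*u + 8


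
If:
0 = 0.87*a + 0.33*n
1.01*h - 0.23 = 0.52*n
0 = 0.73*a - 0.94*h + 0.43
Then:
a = -0.11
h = 0.37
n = 0.28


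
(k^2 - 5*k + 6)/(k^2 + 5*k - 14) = (k - 3)/(k + 7)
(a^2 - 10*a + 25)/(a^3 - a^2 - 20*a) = (a - 5)/(a*(a + 4))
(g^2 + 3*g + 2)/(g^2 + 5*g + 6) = (g + 1)/(g + 3)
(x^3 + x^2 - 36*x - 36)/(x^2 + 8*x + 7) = (x^2 - 36)/(x + 7)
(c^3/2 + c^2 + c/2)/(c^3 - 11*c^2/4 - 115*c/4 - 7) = 2*c*(c^2 + 2*c + 1)/(4*c^3 - 11*c^2 - 115*c - 28)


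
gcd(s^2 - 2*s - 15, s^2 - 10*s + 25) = s - 5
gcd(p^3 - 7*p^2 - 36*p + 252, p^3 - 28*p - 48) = p - 6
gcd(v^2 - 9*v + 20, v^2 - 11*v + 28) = v - 4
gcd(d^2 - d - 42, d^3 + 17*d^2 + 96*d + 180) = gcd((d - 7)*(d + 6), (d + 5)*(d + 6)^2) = d + 6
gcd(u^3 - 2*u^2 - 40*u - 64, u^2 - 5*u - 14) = u + 2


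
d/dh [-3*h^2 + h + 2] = 1 - 6*h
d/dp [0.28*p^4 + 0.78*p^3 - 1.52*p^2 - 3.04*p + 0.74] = 1.12*p^3 + 2.34*p^2 - 3.04*p - 3.04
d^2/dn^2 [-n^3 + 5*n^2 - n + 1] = 10 - 6*n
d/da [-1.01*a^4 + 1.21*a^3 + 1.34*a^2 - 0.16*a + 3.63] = -4.04*a^3 + 3.63*a^2 + 2.68*a - 0.16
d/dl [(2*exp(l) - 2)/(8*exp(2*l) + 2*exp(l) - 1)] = (-16*exp(2*l) + 32*exp(l) + 2)*exp(l)/(64*exp(4*l) + 32*exp(3*l) - 12*exp(2*l) - 4*exp(l) + 1)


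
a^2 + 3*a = a*(a + 3)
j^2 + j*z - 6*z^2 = (j - 2*z)*(j + 3*z)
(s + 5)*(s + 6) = s^2 + 11*s + 30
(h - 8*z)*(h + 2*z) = h^2 - 6*h*z - 16*z^2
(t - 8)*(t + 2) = t^2 - 6*t - 16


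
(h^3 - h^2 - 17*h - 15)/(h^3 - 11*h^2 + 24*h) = (h^3 - h^2 - 17*h - 15)/(h*(h^2 - 11*h + 24))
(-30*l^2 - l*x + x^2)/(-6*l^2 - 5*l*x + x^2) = (5*l + x)/(l + x)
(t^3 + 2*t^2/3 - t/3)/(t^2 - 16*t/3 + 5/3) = t*(t + 1)/(t - 5)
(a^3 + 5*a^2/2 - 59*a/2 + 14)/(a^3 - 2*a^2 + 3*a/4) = 2*(a^2 + 3*a - 28)/(a*(2*a - 3))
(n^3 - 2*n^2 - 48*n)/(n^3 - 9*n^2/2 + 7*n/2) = 2*(n^2 - 2*n - 48)/(2*n^2 - 9*n + 7)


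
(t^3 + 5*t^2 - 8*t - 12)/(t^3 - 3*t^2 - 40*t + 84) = (t + 1)/(t - 7)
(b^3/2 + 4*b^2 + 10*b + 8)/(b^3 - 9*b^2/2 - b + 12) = (b^3 + 8*b^2 + 20*b + 16)/(2*b^3 - 9*b^2 - 2*b + 24)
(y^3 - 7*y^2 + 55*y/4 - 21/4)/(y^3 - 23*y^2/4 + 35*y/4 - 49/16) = 4*(y - 3)/(4*y - 7)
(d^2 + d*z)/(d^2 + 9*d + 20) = d*(d + z)/(d^2 + 9*d + 20)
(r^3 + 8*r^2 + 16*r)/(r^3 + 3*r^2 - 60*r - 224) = r*(r + 4)/(r^2 - r - 56)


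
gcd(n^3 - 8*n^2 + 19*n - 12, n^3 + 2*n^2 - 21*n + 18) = n^2 - 4*n + 3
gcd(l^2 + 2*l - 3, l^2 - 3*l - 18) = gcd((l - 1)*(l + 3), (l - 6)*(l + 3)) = l + 3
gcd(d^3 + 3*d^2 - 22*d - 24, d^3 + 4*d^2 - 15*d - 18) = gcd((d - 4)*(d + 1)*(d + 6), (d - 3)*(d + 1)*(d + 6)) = d^2 + 7*d + 6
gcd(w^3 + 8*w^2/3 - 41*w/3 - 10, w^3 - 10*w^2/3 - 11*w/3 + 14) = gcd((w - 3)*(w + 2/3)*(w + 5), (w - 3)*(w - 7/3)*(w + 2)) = w - 3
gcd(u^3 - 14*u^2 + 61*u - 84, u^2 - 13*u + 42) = u - 7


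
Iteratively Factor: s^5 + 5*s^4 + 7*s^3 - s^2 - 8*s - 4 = (s - 1)*(s^4 + 6*s^3 + 13*s^2 + 12*s + 4) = (s - 1)*(s + 2)*(s^3 + 4*s^2 + 5*s + 2) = (s - 1)*(s + 1)*(s + 2)*(s^2 + 3*s + 2) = (s - 1)*(s + 1)^2*(s + 2)*(s + 2)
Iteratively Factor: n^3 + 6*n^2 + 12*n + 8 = (n + 2)*(n^2 + 4*n + 4) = (n + 2)^2*(n + 2)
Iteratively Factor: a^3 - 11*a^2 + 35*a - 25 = (a - 5)*(a^2 - 6*a + 5) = (a - 5)*(a - 1)*(a - 5)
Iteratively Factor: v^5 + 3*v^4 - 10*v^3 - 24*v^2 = (v + 4)*(v^4 - v^3 - 6*v^2) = v*(v + 4)*(v^3 - v^2 - 6*v) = v*(v - 3)*(v + 4)*(v^2 + 2*v) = v^2*(v - 3)*(v + 4)*(v + 2)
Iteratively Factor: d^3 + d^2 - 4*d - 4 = (d + 2)*(d^2 - d - 2) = (d - 2)*(d + 2)*(d + 1)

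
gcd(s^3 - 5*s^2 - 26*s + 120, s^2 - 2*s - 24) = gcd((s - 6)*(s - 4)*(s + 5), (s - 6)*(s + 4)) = s - 6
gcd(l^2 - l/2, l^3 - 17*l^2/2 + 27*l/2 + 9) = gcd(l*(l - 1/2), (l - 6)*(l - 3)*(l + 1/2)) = 1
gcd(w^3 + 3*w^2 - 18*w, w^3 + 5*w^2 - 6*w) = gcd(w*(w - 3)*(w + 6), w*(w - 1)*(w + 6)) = w^2 + 6*w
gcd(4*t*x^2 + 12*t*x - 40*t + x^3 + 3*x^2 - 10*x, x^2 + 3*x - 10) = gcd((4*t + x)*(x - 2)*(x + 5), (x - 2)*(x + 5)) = x^2 + 3*x - 10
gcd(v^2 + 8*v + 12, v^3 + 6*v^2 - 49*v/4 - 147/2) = v + 6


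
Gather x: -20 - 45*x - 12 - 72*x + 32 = -117*x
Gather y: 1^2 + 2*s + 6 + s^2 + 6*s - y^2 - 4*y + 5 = s^2 + 8*s - y^2 - 4*y + 12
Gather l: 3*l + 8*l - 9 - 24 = 11*l - 33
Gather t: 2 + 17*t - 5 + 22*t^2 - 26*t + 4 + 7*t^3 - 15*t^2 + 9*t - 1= 7*t^3 + 7*t^2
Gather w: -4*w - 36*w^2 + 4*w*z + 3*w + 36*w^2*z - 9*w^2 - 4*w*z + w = w^2*(36*z - 45)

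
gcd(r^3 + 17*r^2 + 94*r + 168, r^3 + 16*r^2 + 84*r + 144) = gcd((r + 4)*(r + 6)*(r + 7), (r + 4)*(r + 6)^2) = r^2 + 10*r + 24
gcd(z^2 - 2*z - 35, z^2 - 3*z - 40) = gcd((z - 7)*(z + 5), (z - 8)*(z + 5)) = z + 5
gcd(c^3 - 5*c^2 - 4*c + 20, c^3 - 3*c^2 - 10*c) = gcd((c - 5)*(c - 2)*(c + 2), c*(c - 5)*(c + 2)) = c^2 - 3*c - 10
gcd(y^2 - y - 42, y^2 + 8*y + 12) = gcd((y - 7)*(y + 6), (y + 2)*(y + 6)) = y + 6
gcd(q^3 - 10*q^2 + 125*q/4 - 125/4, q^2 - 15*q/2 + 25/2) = q^2 - 15*q/2 + 25/2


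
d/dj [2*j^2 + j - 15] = 4*j + 1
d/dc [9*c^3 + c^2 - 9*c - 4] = 27*c^2 + 2*c - 9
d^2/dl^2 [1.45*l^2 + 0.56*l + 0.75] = 2.90000000000000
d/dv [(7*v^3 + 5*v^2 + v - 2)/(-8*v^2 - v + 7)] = (-56*v^4 - 14*v^3 + 150*v^2 + 38*v + 5)/(64*v^4 + 16*v^3 - 111*v^2 - 14*v + 49)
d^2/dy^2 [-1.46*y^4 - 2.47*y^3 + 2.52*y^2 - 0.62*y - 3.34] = -17.52*y^2 - 14.82*y + 5.04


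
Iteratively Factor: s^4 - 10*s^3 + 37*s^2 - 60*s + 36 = (s - 2)*(s^3 - 8*s^2 + 21*s - 18) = (s - 3)*(s - 2)*(s^2 - 5*s + 6) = (s - 3)^2*(s - 2)*(s - 2)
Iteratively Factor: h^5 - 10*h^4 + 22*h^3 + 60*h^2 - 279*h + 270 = (h + 3)*(h^4 - 13*h^3 + 61*h^2 - 123*h + 90) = (h - 3)*(h + 3)*(h^3 - 10*h^2 + 31*h - 30) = (h - 3)*(h - 2)*(h + 3)*(h^2 - 8*h + 15) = (h - 5)*(h - 3)*(h - 2)*(h + 3)*(h - 3)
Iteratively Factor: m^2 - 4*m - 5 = (m + 1)*(m - 5)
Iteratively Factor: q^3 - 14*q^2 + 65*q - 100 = (q - 5)*(q^2 - 9*q + 20) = (q - 5)^2*(q - 4)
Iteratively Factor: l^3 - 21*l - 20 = (l + 4)*(l^2 - 4*l - 5) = (l + 1)*(l + 4)*(l - 5)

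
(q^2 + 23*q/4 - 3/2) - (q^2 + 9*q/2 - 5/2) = 5*q/4 + 1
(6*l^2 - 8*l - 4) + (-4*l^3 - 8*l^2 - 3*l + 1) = -4*l^3 - 2*l^2 - 11*l - 3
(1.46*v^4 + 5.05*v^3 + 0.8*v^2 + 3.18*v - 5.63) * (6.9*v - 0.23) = 10.074*v^5 + 34.5092*v^4 + 4.3585*v^3 + 21.758*v^2 - 39.5784*v + 1.2949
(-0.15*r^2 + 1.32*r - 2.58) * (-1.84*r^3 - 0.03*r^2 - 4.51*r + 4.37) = 0.276*r^5 - 2.4243*r^4 + 5.3841*r^3 - 6.5313*r^2 + 17.4042*r - 11.2746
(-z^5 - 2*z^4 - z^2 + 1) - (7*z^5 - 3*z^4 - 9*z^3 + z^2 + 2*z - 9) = -8*z^5 + z^4 + 9*z^3 - 2*z^2 - 2*z + 10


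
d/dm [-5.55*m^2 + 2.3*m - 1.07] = 2.3 - 11.1*m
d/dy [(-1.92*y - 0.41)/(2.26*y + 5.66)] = (-22.465756*y - 56.263796)/(2.26*y + 5.66)^3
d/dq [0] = 0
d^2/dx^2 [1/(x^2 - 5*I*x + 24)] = 2*(-x^2 + 5*I*x + (2*x - 5*I)^2 - 24)/(x^2 - 5*I*x + 24)^3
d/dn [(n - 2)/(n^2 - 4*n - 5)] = (n^2 - 4*n - 2*(n - 2)^2 - 5)/(-n^2 + 4*n + 5)^2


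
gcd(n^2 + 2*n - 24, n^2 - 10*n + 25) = 1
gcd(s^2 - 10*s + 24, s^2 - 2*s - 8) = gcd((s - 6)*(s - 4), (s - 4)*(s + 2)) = s - 4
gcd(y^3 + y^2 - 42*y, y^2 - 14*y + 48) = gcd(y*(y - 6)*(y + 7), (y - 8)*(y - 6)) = y - 6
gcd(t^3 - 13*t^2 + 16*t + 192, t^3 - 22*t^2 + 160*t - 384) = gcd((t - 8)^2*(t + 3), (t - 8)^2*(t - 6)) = t^2 - 16*t + 64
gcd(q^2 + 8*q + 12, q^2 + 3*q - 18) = q + 6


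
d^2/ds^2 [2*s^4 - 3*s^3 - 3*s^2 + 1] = 24*s^2 - 18*s - 6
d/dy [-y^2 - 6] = -2*y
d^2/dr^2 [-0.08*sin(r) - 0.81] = 0.08*sin(r)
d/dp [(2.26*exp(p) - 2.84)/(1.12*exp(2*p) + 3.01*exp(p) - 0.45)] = (-2.5312*exp(2*p) + 6.3616*exp(p) + 7.5314)*exp(p)/(1.2544*exp(4*p) + 6.7424*exp(3*p) + 8.0521*exp(2*p) - 2.709*exp(p) + 0.2025)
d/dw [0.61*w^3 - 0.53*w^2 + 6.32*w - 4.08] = 1.83*w^2 - 1.06*w + 6.32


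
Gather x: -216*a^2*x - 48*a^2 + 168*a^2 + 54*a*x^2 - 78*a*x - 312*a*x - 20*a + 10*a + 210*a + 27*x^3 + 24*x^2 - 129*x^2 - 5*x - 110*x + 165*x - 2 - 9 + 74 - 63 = 120*a^2 + 200*a + 27*x^3 + x^2*(54*a - 105) + x*(-216*a^2 - 390*a + 50)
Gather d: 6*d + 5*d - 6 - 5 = 11*d - 11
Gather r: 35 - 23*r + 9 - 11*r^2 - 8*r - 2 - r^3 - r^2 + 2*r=-r^3 - 12*r^2 - 29*r + 42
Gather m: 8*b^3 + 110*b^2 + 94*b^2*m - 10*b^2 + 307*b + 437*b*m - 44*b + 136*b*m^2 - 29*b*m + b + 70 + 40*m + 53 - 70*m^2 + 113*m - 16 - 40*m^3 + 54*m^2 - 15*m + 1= 8*b^3 + 100*b^2 + 264*b - 40*m^3 + m^2*(136*b - 16) + m*(94*b^2 + 408*b + 138) + 108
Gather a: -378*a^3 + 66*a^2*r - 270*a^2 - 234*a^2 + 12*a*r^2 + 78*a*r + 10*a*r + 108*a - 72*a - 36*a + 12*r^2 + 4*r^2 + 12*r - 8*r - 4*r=-378*a^3 + a^2*(66*r - 504) + a*(12*r^2 + 88*r) + 16*r^2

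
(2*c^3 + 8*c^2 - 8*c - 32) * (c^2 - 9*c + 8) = 2*c^5 - 10*c^4 - 64*c^3 + 104*c^2 + 224*c - 256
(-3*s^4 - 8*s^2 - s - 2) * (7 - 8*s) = 24*s^5 - 21*s^4 + 64*s^3 - 48*s^2 + 9*s - 14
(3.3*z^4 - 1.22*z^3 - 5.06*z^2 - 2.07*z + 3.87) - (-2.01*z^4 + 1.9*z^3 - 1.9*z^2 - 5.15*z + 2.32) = 5.31*z^4 - 3.12*z^3 - 3.16*z^2 + 3.08*z + 1.55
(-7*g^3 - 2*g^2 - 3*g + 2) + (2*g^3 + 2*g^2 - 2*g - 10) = -5*g^3 - 5*g - 8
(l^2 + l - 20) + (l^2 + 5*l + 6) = 2*l^2 + 6*l - 14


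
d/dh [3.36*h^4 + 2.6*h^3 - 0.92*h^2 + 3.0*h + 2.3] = 13.44*h^3 + 7.8*h^2 - 1.84*h + 3.0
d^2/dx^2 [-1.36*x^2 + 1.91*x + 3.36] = -2.72000000000000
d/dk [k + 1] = 1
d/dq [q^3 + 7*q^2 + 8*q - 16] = 3*q^2 + 14*q + 8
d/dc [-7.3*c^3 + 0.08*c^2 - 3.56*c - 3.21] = -21.9*c^2 + 0.16*c - 3.56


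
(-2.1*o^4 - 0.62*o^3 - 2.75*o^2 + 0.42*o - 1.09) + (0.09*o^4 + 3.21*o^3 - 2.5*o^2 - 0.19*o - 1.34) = -2.01*o^4 + 2.59*o^3 - 5.25*o^2 + 0.23*o - 2.43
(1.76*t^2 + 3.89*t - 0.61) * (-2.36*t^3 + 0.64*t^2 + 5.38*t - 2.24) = -4.1536*t^5 - 8.054*t^4 + 13.398*t^3 + 16.5954*t^2 - 11.9954*t + 1.3664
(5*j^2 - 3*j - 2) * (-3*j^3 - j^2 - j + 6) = -15*j^5 + 4*j^4 + 4*j^3 + 35*j^2 - 16*j - 12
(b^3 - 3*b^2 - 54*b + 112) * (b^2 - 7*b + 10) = b^5 - 10*b^4 - 23*b^3 + 460*b^2 - 1324*b + 1120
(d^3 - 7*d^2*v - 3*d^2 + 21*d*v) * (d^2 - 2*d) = d^5 - 7*d^4*v - 5*d^4 + 35*d^3*v + 6*d^3 - 42*d^2*v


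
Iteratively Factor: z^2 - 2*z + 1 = (z - 1)*(z - 1)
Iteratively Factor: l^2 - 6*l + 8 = (l - 2)*(l - 4)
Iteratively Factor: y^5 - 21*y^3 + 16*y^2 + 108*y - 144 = (y - 2)*(y^4 + 2*y^3 - 17*y^2 - 18*y + 72) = (y - 2)*(y + 4)*(y^3 - 2*y^2 - 9*y + 18) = (y - 2)*(y + 3)*(y + 4)*(y^2 - 5*y + 6) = (y - 2)^2*(y + 3)*(y + 4)*(y - 3)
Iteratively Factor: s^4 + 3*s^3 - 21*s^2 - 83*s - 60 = (s + 4)*(s^3 - s^2 - 17*s - 15) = (s + 1)*(s + 4)*(s^2 - 2*s - 15) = (s + 1)*(s + 3)*(s + 4)*(s - 5)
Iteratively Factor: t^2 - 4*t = (t)*(t - 4)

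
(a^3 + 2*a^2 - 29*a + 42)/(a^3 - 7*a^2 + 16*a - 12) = (a + 7)/(a - 2)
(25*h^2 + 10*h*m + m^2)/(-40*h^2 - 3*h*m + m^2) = (-5*h - m)/(8*h - m)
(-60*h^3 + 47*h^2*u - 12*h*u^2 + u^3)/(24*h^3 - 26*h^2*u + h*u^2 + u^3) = (15*h^2 - 8*h*u + u^2)/(-6*h^2 + 5*h*u + u^2)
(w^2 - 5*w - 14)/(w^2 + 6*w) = (w^2 - 5*w - 14)/(w*(w + 6))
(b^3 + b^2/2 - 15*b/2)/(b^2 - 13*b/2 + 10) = b*(b + 3)/(b - 4)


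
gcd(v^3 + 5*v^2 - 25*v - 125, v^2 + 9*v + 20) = v + 5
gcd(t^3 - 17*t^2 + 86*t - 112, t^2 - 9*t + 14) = t^2 - 9*t + 14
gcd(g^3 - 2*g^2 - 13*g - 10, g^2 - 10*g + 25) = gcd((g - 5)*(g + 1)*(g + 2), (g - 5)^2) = g - 5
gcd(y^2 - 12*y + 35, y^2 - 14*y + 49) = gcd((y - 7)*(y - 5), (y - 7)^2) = y - 7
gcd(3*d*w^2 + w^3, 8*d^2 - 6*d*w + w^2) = 1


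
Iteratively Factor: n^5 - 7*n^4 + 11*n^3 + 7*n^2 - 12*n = (n - 4)*(n^4 - 3*n^3 - n^2 + 3*n) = (n - 4)*(n - 1)*(n^3 - 2*n^2 - 3*n) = n*(n - 4)*(n - 1)*(n^2 - 2*n - 3) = n*(n - 4)*(n - 1)*(n + 1)*(n - 3)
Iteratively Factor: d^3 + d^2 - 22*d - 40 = (d + 4)*(d^2 - 3*d - 10) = (d - 5)*(d + 4)*(d + 2)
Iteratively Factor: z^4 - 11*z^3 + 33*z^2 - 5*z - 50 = (z - 2)*(z^3 - 9*z^2 + 15*z + 25) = (z - 5)*(z - 2)*(z^2 - 4*z - 5) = (z - 5)*(z - 2)*(z + 1)*(z - 5)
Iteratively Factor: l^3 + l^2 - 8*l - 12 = (l - 3)*(l^2 + 4*l + 4) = (l - 3)*(l + 2)*(l + 2)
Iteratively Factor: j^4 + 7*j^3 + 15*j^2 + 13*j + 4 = (j + 4)*(j^3 + 3*j^2 + 3*j + 1) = (j + 1)*(j + 4)*(j^2 + 2*j + 1) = (j + 1)^2*(j + 4)*(j + 1)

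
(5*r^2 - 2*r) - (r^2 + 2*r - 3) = 4*r^2 - 4*r + 3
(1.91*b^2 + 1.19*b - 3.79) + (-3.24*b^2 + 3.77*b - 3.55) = -1.33*b^2 + 4.96*b - 7.34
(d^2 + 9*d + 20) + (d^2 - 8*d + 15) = 2*d^2 + d + 35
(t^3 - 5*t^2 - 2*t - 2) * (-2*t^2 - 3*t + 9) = -2*t^5 + 7*t^4 + 28*t^3 - 35*t^2 - 12*t - 18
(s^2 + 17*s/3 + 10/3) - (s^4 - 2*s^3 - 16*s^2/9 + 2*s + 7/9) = -s^4 + 2*s^3 + 25*s^2/9 + 11*s/3 + 23/9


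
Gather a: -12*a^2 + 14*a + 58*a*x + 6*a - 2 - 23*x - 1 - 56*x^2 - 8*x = -12*a^2 + a*(58*x + 20) - 56*x^2 - 31*x - 3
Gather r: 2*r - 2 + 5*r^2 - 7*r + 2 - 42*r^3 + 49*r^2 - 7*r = -42*r^3 + 54*r^2 - 12*r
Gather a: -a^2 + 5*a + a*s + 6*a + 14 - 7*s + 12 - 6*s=-a^2 + a*(s + 11) - 13*s + 26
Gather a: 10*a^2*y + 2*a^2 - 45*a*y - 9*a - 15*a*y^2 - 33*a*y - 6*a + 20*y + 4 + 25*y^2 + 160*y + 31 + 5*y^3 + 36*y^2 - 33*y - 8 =a^2*(10*y + 2) + a*(-15*y^2 - 78*y - 15) + 5*y^3 + 61*y^2 + 147*y + 27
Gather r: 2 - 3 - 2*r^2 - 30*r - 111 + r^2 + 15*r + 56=-r^2 - 15*r - 56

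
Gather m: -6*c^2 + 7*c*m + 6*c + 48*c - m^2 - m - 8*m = -6*c^2 + 54*c - m^2 + m*(7*c - 9)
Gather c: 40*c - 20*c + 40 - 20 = 20*c + 20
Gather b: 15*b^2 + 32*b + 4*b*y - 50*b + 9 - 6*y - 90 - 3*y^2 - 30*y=15*b^2 + b*(4*y - 18) - 3*y^2 - 36*y - 81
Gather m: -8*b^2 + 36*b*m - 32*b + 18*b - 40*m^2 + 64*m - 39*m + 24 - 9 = -8*b^2 - 14*b - 40*m^2 + m*(36*b + 25) + 15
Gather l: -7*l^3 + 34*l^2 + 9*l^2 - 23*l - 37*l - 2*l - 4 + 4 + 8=-7*l^3 + 43*l^2 - 62*l + 8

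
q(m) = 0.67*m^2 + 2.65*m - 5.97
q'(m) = 1.34*m + 2.65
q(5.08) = 24.78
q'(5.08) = 9.46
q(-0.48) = -7.09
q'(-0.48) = 2.01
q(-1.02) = -7.98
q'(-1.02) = 1.28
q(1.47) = -0.63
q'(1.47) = 4.62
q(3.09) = 8.62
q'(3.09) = 6.79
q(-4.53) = -4.23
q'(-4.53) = -3.42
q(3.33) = 10.28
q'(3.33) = 7.11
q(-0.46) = -7.05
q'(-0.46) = 2.03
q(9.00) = 72.15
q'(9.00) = 14.71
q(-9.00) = 24.45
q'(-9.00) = -9.41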